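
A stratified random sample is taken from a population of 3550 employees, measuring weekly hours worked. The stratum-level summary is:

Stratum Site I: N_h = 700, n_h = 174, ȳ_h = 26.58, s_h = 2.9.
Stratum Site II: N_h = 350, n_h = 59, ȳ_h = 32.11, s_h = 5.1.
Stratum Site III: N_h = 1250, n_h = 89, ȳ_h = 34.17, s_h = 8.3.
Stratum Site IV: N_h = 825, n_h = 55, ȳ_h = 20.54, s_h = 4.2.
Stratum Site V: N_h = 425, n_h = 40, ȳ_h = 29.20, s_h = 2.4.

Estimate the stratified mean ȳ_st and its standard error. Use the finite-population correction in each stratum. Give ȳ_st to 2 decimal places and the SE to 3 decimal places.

ȳ_st = Σ W_h ȳ_h = (700·26.58 + 350·32.11 + 1250·34.17 + 825·20.54 + 425·29.20)/3550 = 28.70775
V̂(ȳ_st) = Σ W_h² (1 − n_h/N_h) s_h²/n_h, with W_h = N_h/N and N = 3550:
  stratum Site I: (700/3550)²·(1 − 174/700)·2.9²/174 = 0.00141213
  stratum Site II: (350/3550)²·(1 − 59/350)·5.1²/59 = 0.00356281
  stratum Site III: (1250/3550)²·(1 − 89/1250)·8.3²/89 = 0.0891357
  stratum Site IV: (825/3550)²·(1 − 55/825)·4.2²/55 = 0.0161668
  stratum Site V: (425/3550)²·(1 − 40/425)·2.4²/40 = 0.00186963
V̂(ȳ_st) = 0.112147
SE(ȳ_st) = √0.112147 = 0.334884

ȳ_st ≈ 28.71, SE ≈ 0.335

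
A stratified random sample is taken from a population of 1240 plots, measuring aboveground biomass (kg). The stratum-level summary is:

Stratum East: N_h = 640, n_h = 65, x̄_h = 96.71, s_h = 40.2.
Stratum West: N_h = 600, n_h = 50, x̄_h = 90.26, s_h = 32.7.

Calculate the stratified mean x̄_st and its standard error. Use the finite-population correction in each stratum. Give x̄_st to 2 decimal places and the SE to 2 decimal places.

x̄_st = Σ W_h x̄_h = (640·96.71 + 600·90.26)/1240 = 93.58903
V̂(x̄_st) = Σ W_h² (1 − n_h/N_h) s_h²/n_h, with W_h = N_h/N and N = 1240:
  stratum East: (640/1240)²·(1 − 65/640)·40.2²/65 = 5.95036
  stratum West: (600/1240)²·(1 − 50/600)·32.7²/50 = 4.58982
V̂(x̄_st) = 10.5402
SE(x̄_st) = √10.5402 = 3.24656

x̄_st ≈ 93.59, SE ≈ 3.25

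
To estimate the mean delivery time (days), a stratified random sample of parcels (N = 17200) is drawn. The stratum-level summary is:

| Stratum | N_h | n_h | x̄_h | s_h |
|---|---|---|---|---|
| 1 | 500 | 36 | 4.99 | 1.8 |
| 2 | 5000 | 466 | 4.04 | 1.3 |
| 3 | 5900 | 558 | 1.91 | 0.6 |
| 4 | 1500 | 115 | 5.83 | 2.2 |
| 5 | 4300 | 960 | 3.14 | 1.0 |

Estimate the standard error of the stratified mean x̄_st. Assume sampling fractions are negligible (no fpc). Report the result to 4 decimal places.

SE(x̄_st) ≈ 0.0290

V̂(x̄_st) = Σ W_h² s_h²/n_h, with W_h = N_h/N and N = 17200:
  stratum 1: (500/17200)²·1.8²/36 = 7.60546e-05
  stratum 2: (5000/17200)²·1.3²/466 = 0.000306467
  stratum 3: (5900/17200)²·0.6²/558 = 7.59129e-05
  stratum 4: (1500/17200)²·2.2²/115 = 0.000320091
  stratum 5: (4300/17200)²·1.0²/960 = 6.51042e-05
V̂(x̄_st) = 0.00084363
SE(x̄_st) = √0.00084363 = 0.0290453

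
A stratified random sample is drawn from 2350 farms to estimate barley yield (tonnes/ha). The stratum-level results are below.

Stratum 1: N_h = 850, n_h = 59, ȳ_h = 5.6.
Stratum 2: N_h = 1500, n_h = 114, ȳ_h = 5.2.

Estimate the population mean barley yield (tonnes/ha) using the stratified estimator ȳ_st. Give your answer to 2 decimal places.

ȳ_st ≈ 5.34

N = Σ N_h = 2350. Stratum weights W_h = N_h/N.
ȳ_st = (850·5.6 + 1500·5.2) / 2350 = 5.3447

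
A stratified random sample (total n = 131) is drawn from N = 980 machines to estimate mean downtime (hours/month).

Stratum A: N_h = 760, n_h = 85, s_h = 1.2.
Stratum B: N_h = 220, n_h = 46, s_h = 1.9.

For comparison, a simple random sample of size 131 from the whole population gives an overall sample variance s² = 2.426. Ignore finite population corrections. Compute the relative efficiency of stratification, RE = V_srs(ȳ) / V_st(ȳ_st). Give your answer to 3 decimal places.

V̂(ȳ_st) = Σ W_h² s_h²/n_h, with W_h = N_h/N and N = 980:
  stratum A: (760/980)²·1.2²/85 = 0.0101887
  stratum B: (220/980)²·1.9²/46 = 0.00395496
V_st = 0.0141437
V_srs = s²/n = 2.426/131 = 0.0185191
Relative efficiency = V_srs / V_st = 0.0185191/0.0141437 = 1.3094

RE ≈ 1.309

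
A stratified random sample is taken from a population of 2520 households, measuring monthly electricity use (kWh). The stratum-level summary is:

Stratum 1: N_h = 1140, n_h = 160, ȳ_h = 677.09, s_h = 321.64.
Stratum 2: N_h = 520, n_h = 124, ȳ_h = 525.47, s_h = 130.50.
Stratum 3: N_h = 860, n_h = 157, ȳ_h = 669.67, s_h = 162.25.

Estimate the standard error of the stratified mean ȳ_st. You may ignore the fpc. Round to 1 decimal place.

V̂(ȳ_st) = Σ W_h² s_h²/n_h, with W_h = N_h/N and N = 2520:
  stratum 1: (1140/2520)²·321.64²/160 = 132.321
  stratum 2: (520/2520)²·130.50²/124 = 5.84797
  stratum 3: (860/2520)²·162.25²/157 = 19.5284
V̂(ȳ_st) = 157.697
SE(ȳ_st) = √157.697 = 12.5578

SE(ȳ_st) ≈ 12.6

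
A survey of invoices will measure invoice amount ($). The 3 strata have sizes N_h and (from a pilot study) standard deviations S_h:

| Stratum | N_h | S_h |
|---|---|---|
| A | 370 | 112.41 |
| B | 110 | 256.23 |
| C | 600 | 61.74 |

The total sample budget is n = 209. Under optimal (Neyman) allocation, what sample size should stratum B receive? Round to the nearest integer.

55

Neyman allocation: n_h = n · N_h S_h / Σ N_i S_i, with n = 209.
  stratum A: N_h·S_h = 370·112.41 = 41591.70
  stratum B: N_h·S_h = 110·256.23 = 28185.30
  stratum C: N_h·S_h = 600·61.74 = 37044.00
Σ N_h S_h = 106821.00
n for stratum B = 209·28185.30/106821.00 = 55.146 → 55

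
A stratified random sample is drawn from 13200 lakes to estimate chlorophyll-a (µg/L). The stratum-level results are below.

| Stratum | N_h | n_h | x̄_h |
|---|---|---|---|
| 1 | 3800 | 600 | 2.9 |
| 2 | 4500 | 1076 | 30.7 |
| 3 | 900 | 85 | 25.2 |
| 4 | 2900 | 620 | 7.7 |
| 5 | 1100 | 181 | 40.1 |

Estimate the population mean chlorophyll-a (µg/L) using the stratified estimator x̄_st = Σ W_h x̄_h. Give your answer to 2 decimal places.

x̄_st ≈ 18.05

N = Σ N_h = 13200. Stratum weights W_h = N_h/N.
x̄_st = (3800·2.9 + 4500·30.7 + 900·25.2 + 2900·7.7 + 1100·40.1) / 13200 = 18.0523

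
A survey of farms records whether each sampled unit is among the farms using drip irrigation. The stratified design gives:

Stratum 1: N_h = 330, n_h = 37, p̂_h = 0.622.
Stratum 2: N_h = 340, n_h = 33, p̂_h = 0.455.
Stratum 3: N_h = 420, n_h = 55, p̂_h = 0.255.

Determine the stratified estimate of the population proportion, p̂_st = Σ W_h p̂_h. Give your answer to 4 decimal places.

p̂_st ≈ 0.4285

N = 1090; stratum weights W_h = N_h/N.
p̂_st = Σ W_h p̂_h = (330·0.622 + 340·0.455 + 420·0.255)/1090 = 0.42850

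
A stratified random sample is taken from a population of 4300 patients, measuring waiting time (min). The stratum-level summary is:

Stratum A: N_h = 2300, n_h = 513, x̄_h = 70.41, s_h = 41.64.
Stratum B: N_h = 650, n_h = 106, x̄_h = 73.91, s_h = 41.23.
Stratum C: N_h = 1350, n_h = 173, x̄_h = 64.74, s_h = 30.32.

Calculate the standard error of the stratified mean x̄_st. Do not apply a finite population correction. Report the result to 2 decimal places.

SE(x̄_st) ≈ 1.36

V̂(x̄_st) = Σ W_h² s_h²/n_h, with W_h = N_h/N and N = 4300:
  stratum A: (2300/4300)²·41.64²/513 = 0.966992
  stratum B: (650/4300)²·41.23²/106 = 0.366447
  stratum C: (1350/4300)²·30.32²/173 = 0.523773
V̂(x̄_st) = 1.85721
SE(x̄_st) = √1.85721 = 1.3628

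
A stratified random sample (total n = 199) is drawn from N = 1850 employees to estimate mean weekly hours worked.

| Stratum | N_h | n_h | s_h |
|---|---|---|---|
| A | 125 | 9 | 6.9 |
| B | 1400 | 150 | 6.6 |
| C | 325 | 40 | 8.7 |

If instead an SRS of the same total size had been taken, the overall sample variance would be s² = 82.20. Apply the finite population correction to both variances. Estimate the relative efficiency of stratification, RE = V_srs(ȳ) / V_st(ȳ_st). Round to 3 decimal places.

V̂(ȳ_st) = Σ W_h² (1 − n_h/N_h) s_h²/n_h, with W_h = N_h/N and N = 1850:
  stratum A: (125/1850)²·(1 − 9/125)·6.9²/9 = 0.022412
  stratum B: (1400/1850)²·(1 − 150/1400)·6.6²/150 = 0.148488
  stratum C: (325/1850)²·(1 − 40/325)·8.7²/40 = 0.051211
V_st = 0.222111
V_srs = (1 − 199/1850)·82.20/199 = 0.368633
Relative efficiency = V_srs / V_st = 0.368633/0.222111 = 1.6597

RE ≈ 1.660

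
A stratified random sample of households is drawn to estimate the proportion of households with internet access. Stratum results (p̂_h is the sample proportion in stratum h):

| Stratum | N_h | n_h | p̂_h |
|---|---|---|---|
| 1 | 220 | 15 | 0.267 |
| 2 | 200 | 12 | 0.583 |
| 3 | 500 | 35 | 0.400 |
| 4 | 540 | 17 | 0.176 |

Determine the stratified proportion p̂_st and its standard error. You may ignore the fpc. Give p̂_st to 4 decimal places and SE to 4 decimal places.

p̂_st ≈ 0.3222, SE ≈ 0.0529

N = 1460; stratum weights W_h = N_h/N.
p̂_st = Σ W_h p̂_h = (220·0.267 + 200·0.583 + 500·0.400 + 540·0.176)/1460 = 0.32218
V̂(p̂_st) = Σ W_h² p̂_h(1−p̂_h)/(n_h−1):
  stratum 1: (220/1460)²·0.267·0.733/14 = 0.000317415
  stratum 2: (200/1460)²·0.583·0.417/11 = 0.000414731
  stratum 3: (500/1460)²·0.400·0.600/34 = 0.000827879
  stratum 4: (540/1460)²·0.176·0.824/16 = 0.00123994
V̂(p̂_st) = 0.00279997; SE = √V̂ = 0.0529147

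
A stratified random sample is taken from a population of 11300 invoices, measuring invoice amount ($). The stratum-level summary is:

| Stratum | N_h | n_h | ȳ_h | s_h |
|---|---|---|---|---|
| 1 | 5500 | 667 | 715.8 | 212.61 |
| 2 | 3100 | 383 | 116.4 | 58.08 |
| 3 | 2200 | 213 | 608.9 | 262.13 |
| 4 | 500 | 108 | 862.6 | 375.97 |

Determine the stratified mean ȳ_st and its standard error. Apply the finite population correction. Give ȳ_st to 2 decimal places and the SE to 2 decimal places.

ȳ_st ≈ 537.05, SE ≈ 5.27

ȳ_st = Σ W_h ȳ_h = (5500·715.8 + 3100·116.4 + 2200·608.9 + 500·862.6)/11300 = 537.04602
V̂(ȳ_st) = Σ W_h² (1 − n_h/N_h) s_h²/n_h, with W_h = N_h/N and N = 11300:
  stratum 1: (5500/11300)²·(1 − 667/5500)·212.61²/667 = 14.108
  stratum 2: (3100/11300)²·(1 − 383/3100)·58.08²/383 = 0.580964
  stratum 3: (2200/11300)²·(1 − 213/2200)·262.13²/213 = 11.0438
  stratum 4: (500/11300)²·(1 − 108/500)·375.97²/108 = 2.00901
V̂(ȳ_st) = 27.7417
SE(ȳ_st) = √27.7417 = 5.26704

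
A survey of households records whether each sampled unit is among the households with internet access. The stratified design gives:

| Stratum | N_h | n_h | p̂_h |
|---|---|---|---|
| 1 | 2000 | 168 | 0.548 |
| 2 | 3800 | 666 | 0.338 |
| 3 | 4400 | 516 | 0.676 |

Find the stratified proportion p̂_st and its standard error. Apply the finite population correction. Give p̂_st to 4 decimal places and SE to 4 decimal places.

p̂_st ≈ 0.5250, SE ≈ 0.0127

N = 10200; stratum weights W_h = N_h/N.
p̂_st = Σ W_h p̂_h = (2000·0.548 + 3800·0.338 + 4400·0.676)/10200 = 0.52498
V̂(p̂_st) = Σ W_h² (1 − n_h/N_h) p̂_h(1−p̂_h)/(n_h−1):
  stratum 1: (2000/10200)²·(1 − 168/2000)·0.548·0.452/167 = 5.22345e-05
  stratum 2: (3800/10200)²·(1 − 666/3800)·0.338·0.662/665 = 3.85155e-05
  stratum 3: (4400/10200)²·(1 − 516/4400)·0.676·0.324/515 = 6.9858e-05
V̂(p̂_st) = 0.000160608; SE = √V̂ = 0.0126731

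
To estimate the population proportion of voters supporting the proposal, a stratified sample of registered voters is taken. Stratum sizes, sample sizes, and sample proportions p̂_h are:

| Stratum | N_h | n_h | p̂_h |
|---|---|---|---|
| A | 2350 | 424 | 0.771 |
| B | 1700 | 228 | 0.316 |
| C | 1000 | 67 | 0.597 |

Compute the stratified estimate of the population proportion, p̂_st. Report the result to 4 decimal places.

N = 5050; stratum weights W_h = N_h/N.
p̂_st = Σ W_h p̂_h = (2350·0.771 + 1700·0.316 + 1000·0.597)/5050 = 0.58338

p̂_st ≈ 0.5834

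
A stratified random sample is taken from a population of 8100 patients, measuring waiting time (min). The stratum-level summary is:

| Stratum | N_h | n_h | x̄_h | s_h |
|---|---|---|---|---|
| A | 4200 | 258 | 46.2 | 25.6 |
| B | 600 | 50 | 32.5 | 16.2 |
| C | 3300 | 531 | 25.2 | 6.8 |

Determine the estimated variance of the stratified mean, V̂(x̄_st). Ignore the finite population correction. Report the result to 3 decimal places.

V̂(x̄_st) = Σ W_h² s_h²/n_h, with W_h = N_h/N and N = 8100:
  stratum A: (4200/8100)²·25.6²/258 = 0.68295
  stratum B: (600/8100)²·16.2²/50 = 0.0288
  stratum C: (3300/8100)²·6.8²/531 = 0.0144538
V̂(x̄_st) = 0.726204

V̂(x̄_st) ≈ 0.726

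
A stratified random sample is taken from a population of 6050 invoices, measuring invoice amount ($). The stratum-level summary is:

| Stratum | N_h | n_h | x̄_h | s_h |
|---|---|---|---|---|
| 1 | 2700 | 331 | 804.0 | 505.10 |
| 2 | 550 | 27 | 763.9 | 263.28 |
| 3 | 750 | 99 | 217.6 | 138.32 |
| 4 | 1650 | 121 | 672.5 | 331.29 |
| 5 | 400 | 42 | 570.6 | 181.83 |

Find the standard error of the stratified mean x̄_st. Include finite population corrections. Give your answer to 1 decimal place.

SE(x̄_st) ≈ 14.9

V̂(x̄_st) = Σ W_h² (1 − n_h/N_h) s_h²/n_h, with W_h = N_h/N and N = 6050:
  stratum 1: (2700/6050)²·(1 − 331/2700)·505.10²/331 = 134.693
  stratum 2: (550/6050)²·(1 − 27/550)·263.28²/27 = 20.1756
  stratum 3: (750/6050)²·(1 − 99/750)·138.32²/99 = 2.5779
  stratum 4: (1650/6050)²·(1 − 121/1650)·331.29²/121 = 62.519
  stratum 5: (400/6050)²·(1 − 42/400)·181.83²/42 = 3.07974
V̂(x̄_st) = 223.045
SE(x̄_st) = √223.045 = 14.9347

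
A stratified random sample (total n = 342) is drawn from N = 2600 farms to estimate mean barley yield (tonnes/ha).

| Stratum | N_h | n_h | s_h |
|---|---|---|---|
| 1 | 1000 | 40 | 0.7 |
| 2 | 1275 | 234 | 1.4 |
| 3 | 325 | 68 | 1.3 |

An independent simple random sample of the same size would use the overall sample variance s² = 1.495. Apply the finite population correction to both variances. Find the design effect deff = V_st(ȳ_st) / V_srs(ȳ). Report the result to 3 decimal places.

V̂(ȳ_st) = Σ W_h² (1 − n_h/N_h) s_h²/n_h, with W_h = N_h/N and N = 2600:
  stratum 1: (1000/2600)²·(1 − 40/1000)·0.7²/40 = 0.00173964
  stratum 2: (1275/2600)²·(1 − 234/1275)·1.4²/234 = 0.00164458
  stratum 3: (325/2600)²·(1 − 68/325)·1.3²/68 = 0.000307077
V_st = 0.0036913
V_srs = (1 − 342/2600)·1.495/342 = 0.00379635
deff = V_st / V_srs = 0.0036913/0.00379635 = 0.9723

deff ≈ 0.972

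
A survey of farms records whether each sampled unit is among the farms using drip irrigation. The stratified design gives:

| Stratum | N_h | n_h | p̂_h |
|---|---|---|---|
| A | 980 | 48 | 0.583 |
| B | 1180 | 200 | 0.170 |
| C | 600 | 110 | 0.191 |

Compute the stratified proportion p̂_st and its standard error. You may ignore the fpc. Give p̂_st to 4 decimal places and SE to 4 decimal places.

N = 2760; stratum weights W_h = N_h/N.
p̂_st = Σ W_h p̂_h = (980·0.583 + 1180·0.170 + 600·0.191)/2760 = 0.32121
V̂(p̂_st) = Σ W_h² p̂_h(1−p̂_h)/(n_h−1):
  stratum A: (980/2760)²·0.583·0.417/47 = 0.00065214
  stratum B: (1180/2760)²·0.170·0.830/199 = 0.000129604
  stratum C: (600/2760)²·0.191·0.809/109 = 6.69946e-05
V̂(p̂_st) = 0.000848739; SE = √V̂ = 0.0291331

p̂_st ≈ 0.3212, SE ≈ 0.0291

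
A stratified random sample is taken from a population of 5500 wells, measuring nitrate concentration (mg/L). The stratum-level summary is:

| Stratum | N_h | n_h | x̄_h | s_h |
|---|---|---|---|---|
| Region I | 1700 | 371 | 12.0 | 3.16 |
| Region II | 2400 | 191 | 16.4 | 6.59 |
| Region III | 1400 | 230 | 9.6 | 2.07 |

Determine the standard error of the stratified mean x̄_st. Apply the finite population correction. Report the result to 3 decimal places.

SE(x̄_st) ≈ 0.207

V̂(x̄_st) = Σ W_h² (1 − n_h/N_h) s_h²/n_h, with W_h = N_h/N and N = 5500:
  stratum Region I: (1700/5500)²·(1 − 371/1700)·3.16²/371 = 0.00201024
  stratum Region II: (2400/5500)²·(1 − 191/2400)·6.59²/191 = 0.0398491
  stratum Region III: (1400/5500)²·(1 − 230/1400)·2.07²/230 = 0.00100879
V̂(x̄_st) = 0.0428682
SE(x̄_st) = √0.0428682 = 0.207046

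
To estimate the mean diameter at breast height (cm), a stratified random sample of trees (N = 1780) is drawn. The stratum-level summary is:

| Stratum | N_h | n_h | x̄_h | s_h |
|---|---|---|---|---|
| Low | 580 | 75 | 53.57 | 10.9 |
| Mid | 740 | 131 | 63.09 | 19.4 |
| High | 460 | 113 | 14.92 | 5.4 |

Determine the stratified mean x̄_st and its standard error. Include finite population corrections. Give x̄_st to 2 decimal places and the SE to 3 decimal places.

x̄_st ≈ 47.54, SE ≈ 0.754

x̄_st = Σ W_h x̄_h = (580·53.57 + 740·63.09 + 460·14.92)/1780 = 47.53955
V̂(x̄_st) = Σ W_h² (1 − n_h/N_h) s_h²/n_h, with W_h = N_h/N and N = 1780:
  stratum Low: (580/1780)²·(1 − 75/580)·10.9²/75 = 0.146444
  stratum Mid: (740/1780)²·(1 − 131/740)·19.4²/131 = 0.40864
  stratum High: (460/1780)²·(1 − 113/460)·5.4²/113 = 0.0130004
V̂(x̄_st) = 0.568085
SE(x̄_st) = √0.568085 = 0.753714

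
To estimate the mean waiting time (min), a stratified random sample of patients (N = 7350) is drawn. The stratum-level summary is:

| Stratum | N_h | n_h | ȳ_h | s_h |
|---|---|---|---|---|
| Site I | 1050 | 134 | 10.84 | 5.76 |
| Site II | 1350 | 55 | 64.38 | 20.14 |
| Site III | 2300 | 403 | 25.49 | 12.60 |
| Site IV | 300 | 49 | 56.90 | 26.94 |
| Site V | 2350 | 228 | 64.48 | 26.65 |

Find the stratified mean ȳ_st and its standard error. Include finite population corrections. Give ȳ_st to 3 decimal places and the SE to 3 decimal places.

ȳ_st = Σ W_h ȳ_h = (1050·10.84 + 1350·64.38 + 2300·25.49 + 300·56.90 + 2350·64.48)/7350 = 44.28844
V̂(ȳ_st) = Σ W_h² (1 − n_h/N_h) s_h²/n_h, with W_h = N_h/N and N = 7350:
  stratum Site I: (1050/7350)²·(1 − 134/1050)·5.76²/134 = 0.00440809
  stratum Site II: (1350/7350)²·(1 − 55/1350)·20.14²/55 = 0.238663
  stratum Site III: (2300/7350)²·(1 − 403/2300)·12.60²/403 = 0.0318168
  stratum Site IV: (300/7350)²·(1 − 49/300)·26.94²/49 = 0.0206452
  stratum Site V: (2350/7350)²·(1 − 228/2350)·26.65²/228 = 0.28754
V̂(ȳ_st) = 0.583073
SE(ȳ_st) = √0.583073 = 0.763592

ȳ_st ≈ 44.288, SE ≈ 0.764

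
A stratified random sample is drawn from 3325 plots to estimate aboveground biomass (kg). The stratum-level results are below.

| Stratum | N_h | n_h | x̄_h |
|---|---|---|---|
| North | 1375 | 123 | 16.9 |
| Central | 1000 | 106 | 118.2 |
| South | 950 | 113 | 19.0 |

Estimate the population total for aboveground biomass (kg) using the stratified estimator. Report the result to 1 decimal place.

τ̂_st = Σ N_h x̄_h = 1375·16.9 + 1000·118.2 + 950·19.0 = 159487.5

τ̂_st ≈ 159487.5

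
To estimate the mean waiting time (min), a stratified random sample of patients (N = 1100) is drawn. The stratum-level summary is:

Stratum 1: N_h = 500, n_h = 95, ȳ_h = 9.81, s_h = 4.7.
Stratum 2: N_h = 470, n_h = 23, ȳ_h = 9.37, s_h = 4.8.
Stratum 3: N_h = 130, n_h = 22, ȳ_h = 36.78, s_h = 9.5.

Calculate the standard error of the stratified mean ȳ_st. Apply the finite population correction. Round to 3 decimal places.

V̂(ȳ_st) = Σ W_h² (1 − n_h/N_h) s_h²/n_h, with W_h = N_h/N and N = 1100:
  stratum 1: (500/1100)²·(1 − 95/500)·4.7²/95 = 0.0389145
  stratum 2: (470/1100)²·(1 − 23/470)·4.8²/23 = 0.17393
  stratum 3: (130/1100)²·(1 − 22/130)·9.5²/22 = 0.0475999
V̂(ȳ_st) = 0.260445
SE(ȳ_st) = √0.260445 = 0.510338

SE(ȳ_st) ≈ 0.510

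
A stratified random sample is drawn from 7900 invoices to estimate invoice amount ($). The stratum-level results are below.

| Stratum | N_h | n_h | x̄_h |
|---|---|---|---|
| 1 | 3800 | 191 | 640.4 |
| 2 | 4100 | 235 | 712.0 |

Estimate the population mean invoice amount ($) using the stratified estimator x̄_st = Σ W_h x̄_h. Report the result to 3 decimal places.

N = Σ N_h = 7900. Stratum weights W_h = N_h/N.
x̄_st = (3800·640.4 + 4100·712.0) / 7900 = 677.55949

x̄_st ≈ 677.559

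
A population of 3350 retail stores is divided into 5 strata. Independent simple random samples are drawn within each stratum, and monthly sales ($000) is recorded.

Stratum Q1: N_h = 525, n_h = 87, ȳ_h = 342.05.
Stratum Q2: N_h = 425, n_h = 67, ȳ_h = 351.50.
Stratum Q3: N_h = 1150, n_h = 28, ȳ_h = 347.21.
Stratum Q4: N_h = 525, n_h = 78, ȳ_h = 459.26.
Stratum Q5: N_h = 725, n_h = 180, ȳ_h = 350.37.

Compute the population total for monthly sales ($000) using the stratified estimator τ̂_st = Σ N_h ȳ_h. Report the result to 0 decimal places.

τ̂_st ≈ 1223385

τ̂_st = Σ N_h ȳ_h = 525·342.05 + 425·351.50 + 1150·347.21 + 525·459.26 + 725·350.37 = 1223385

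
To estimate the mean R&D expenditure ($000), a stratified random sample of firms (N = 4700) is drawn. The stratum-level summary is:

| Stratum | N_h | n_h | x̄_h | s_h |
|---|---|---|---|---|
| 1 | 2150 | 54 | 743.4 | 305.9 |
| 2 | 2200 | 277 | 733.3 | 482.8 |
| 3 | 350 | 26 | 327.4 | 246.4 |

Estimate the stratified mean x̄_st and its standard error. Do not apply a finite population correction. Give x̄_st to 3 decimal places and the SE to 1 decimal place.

x̄_st ≈ 707.694, SE ≈ 23.7

x̄_st = Σ W_h x̄_h = (2150·743.4 + 2200·733.3 + 350·327.4)/4700 = 707.69362
V̂(x̄_st) = Σ W_h² s_h²/n_h, with W_h = N_h/N and N = 4700:
  stratum 1: (2150/4700)²·305.9²/54 = 362.616
  stratum 2: (2200/4700)²·482.8²/277 = 184.376
  stratum 3: (350/4700)²·246.4²/26 = 12.9494
V̂(x̄_st) = 559.941
SE(x̄_st) = √559.941 = 23.6631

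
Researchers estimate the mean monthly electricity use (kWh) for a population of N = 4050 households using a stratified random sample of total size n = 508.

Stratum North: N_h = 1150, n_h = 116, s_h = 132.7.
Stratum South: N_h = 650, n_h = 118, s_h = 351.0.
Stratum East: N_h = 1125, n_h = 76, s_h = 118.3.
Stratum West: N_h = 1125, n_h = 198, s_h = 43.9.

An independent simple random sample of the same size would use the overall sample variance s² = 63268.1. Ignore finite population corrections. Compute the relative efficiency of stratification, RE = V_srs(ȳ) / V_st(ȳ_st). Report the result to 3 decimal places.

RE ≈ 2.302

V̂(ȳ_st) = Σ W_h² s_h²/n_h, with W_h = N_h/N and N = 4050:
  stratum North: (1150/4050)²·132.7²/116 = 12.2397
  stratum South: (650/4050)²·351.0²/118 = 26.8936
  stratum East: (1125/4050)²·118.3²/76 = 14.2086
  stratum West: (1125/4050)²·43.9²/198 = 0.751033
V_st = 54.0929
V_srs = s²/n = 63268.1/508 = 124.544
Relative efficiency = V_srs / V_st = 124.544/54.0929 = 2.3024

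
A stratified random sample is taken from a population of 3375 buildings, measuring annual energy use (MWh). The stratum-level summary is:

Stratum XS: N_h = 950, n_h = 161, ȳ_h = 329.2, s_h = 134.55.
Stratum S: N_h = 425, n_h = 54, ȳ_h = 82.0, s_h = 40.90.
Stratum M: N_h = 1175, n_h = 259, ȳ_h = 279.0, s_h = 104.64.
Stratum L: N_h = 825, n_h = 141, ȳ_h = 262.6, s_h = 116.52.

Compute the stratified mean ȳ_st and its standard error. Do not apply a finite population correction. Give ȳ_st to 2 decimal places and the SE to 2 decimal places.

ȳ_st = Σ W_h ȳ_h = (950·329.2 + 425·82.0 + 1175·279.0 + 825·262.6)/3375 = 264.31407
V̂(ȳ_st) = Σ W_h² s_h²/n_h, with W_h = N_h/N and N = 3375:
  stratum XS: (950/3375)²·134.55²/161 = 8.90925
  stratum S: (425/3375)²·40.90²/54 = 0.491228
  stratum M: (1175/3375)²·104.64²/259 = 5.12417
  stratum L: (825/3375)²·116.52²/141 = 5.75363
V̂(ȳ_st) = 20.2783
SE(ȳ_st) = √20.2783 = 4.50314

ȳ_st ≈ 264.31, SE ≈ 4.50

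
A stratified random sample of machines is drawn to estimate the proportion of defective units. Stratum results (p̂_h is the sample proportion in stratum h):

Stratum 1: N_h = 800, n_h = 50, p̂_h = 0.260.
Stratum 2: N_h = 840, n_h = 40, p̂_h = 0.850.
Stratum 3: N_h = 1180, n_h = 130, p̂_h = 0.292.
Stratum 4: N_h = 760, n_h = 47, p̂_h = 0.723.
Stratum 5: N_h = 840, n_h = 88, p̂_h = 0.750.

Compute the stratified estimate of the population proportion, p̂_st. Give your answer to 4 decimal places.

N = 4420; stratum weights W_h = N_h/N.
p̂_st = Σ W_h p̂_h = (800·0.260 + 840·0.850 + 1180·0.292 + 760·0.723 + 840·0.750)/4420 = 0.55340

p̂_st ≈ 0.5534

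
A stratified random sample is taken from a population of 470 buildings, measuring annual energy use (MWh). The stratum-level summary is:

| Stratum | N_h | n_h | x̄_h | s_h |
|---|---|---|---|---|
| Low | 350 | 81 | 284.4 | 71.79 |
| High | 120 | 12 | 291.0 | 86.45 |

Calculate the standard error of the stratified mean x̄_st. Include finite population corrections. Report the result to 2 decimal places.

SE(x̄_st) ≈ 7.98

V̂(x̄_st) = Σ W_h² (1 − n_h/N_h) s_h²/n_h, with W_h = N_h/N and N = 470:
  stratum Low: (350/470)²·(1 − 81/350)·71.79²/81 = 27.1186
  stratum High: (120/470)²·(1 − 12/120)·86.45²/12 = 36.5391
V̂(x̄_st) = 63.6577
SE(x̄_st) = √63.6577 = 7.97858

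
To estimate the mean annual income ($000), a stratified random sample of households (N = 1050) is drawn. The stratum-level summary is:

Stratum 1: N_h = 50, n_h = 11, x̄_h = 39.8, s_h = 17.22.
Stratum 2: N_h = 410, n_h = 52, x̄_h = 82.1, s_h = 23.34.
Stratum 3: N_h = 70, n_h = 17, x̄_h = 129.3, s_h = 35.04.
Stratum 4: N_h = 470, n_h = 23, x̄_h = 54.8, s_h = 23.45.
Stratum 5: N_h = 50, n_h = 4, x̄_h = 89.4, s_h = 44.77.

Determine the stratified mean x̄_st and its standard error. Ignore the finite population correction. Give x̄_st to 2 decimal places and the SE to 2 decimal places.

x̄_st ≈ 71.36, SE ≈ 2.81

x̄_st = Σ W_h x̄_h = (50·39.8 + 410·82.1 + 70·129.3 + 470·54.8 + 50·89.4)/1050 = 71.36000
V̂(x̄_st) = Σ W_h² s_h²/n_h, with W_h = N_h/N and N = 1050:
  stratum 1: (50/1050)²·17.22²/11 = 0.0611273
  stratum 2: (410/1050)²·23.34²/52 = 1.5973
  stratum 3: (70/1050)²·35.04²/17 = 0.320994
  stratum 4: (470/1050)²·23.45²/23 = 4.79044
  stratum 5: (50/1050)²·44.77²/4 = 1.13625
V̂(x̄_st) = 7.90611
SE(x̄_st) = √7.90611 = 2.81178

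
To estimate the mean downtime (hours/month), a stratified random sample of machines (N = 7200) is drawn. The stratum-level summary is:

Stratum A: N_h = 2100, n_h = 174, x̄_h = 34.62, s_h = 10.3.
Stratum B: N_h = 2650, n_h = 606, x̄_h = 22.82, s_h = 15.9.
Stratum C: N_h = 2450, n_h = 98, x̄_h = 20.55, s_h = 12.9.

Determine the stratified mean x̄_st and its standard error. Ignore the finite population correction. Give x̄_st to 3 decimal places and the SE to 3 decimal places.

x̄_st = Σ W_h x̄_h = (2100·34.62 + 2650·22.82 + 2450·20.55)/7200 = 25.48924
V̂(x̄_st) = Σ W_h² s_h²/n_h, with W_h = N_h/N and N = 7200:
  stratum A: (2100/7200)²·10.3²/174 = 0.0518679
  stratum B: (2650/7200)²·15.9²/606 = 0.056513
  stratum C: (2450/7200)²·12.9²/98 = 0.196617
V̂(x̄_st) = 0.304998
SE(x̄_st) = √0.304998 = 0.552266

x̄_st ≈ 25.489, SE ≈ 0.552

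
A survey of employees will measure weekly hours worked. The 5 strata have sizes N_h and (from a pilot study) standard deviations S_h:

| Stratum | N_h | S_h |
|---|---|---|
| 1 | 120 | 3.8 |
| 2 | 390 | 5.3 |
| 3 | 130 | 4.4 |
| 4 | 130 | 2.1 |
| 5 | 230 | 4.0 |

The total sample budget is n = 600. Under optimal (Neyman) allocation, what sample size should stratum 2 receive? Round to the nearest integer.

289

Neyman allocation: n_h = n · N_h S_h / Σ N_i S_i, with n = 600.
  stratum 1: N_h·S_h = 120·3.8 = 456.00
  stratum 2: N_h·S_h = 390·5.3 = 2067.00
  stratum 3: N_h·S_h = 130·4.4 = 572.00
  stratum 4: N_h·S_h = 130·2.1 = 273.00
  stratum 5: N_h·S_h = 230·4.0 = 920.00
Σ N_h S_h = 4288.00
n for stratum 2 = 600·2067.00/4288.00 = 289.226 → 289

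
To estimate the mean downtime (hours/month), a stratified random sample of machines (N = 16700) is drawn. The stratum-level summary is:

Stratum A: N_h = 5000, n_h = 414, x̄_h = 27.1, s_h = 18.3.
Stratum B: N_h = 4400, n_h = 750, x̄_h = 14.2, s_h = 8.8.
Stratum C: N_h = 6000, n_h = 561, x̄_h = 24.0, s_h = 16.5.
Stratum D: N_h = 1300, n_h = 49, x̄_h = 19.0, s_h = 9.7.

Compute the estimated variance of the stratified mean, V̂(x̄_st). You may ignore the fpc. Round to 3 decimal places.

V̂(x̄_st) = Σ W_h² s_h²/n_h, with W_h = N_h/N and N = 16700:
  stratum A: (5000/16700)²·18.3²/414 = 0.0725118
  stratum B: (4400/16700)²·8.8²/750 = 0.00716765
  stratum C: (6000/16700)²·16.5²/561 = 0.0626433
  stratum D: (1300/16700)²·9.7²/49 = 0.0116359
V̂(x̄_st) = 0.153959

V̂(x̄_st) ≈ 0.154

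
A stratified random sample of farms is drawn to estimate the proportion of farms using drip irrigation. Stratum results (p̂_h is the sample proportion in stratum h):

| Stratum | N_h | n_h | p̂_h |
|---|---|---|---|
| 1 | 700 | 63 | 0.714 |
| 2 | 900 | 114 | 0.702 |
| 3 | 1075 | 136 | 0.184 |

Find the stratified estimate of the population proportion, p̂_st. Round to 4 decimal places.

N = 2675; stratum weights W_h = N_h/N.
p̂_st = Σ W_h p̂_h = (700·0.714 + 900·0.702 + 1075·0.184)/2675 = 0.49697

p̂_st ≈ 0.4970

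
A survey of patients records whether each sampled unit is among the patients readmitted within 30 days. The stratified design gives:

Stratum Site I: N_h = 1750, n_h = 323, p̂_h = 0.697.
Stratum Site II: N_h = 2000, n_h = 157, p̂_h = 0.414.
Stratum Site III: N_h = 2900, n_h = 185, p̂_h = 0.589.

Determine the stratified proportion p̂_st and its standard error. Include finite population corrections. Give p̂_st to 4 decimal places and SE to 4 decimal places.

p̂_st ≈ 0.5648, SE ≈ 0.0200

N = 6650; stratum weights W_h = N_h/N.
p̂_st = Σ W_h p̂_h = (1750·0.697 + 2000·0.414 + 2900·0.589)/6650 = 0.56479
V̂(p̂_st) = Σ W_h² (1 − n_h/N_h) p̂_h(1−p̂_h)/(n_h−1):
  stratum Site I: (1750/6650)²·(1 − 323/1750)·0.697·0.303/322 = 3.70372e-05
  stratum Site II: (2000/6650)²·(1 − 157/2000)·0.414·0.586/156 = 0.000129624
  stratum Site III: (2900/6650)²·(1 − 185/2900)·0.589·0.411/184 = 0.000234241
V̂(p̂_st) = 0.000400903; SE = √V̂ = 0.0200226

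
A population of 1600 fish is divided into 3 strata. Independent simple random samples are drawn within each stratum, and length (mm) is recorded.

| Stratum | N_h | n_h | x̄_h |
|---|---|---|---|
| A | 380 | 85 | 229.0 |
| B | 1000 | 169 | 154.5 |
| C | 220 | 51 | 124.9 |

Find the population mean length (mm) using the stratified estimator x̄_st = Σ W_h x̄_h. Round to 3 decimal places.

N = Σ N_h = 1600. Stratum weights W_h = N_h/N.
x̄_st = (380·229.0 + 1000·154.5 + 220·124.9) / 1600 = 168.12375

x̄_st ≈ 168.124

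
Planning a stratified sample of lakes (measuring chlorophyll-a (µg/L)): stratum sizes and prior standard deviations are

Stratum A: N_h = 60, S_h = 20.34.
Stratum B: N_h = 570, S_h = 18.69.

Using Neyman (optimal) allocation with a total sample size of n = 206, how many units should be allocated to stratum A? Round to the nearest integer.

21

Neyman allocation: n_h = n · N_h S_h / Σ N_i S_i, with n = 206.
  stratum A: N_h·S_h = 60·20.34 = 1220.40
  stratum B: N_h·S_h = 570·18.69 = 10653.30
Σ N_h S_h = 11873.70
n for stratum A = 206·1220.40/11873.70 = 21.173 → 21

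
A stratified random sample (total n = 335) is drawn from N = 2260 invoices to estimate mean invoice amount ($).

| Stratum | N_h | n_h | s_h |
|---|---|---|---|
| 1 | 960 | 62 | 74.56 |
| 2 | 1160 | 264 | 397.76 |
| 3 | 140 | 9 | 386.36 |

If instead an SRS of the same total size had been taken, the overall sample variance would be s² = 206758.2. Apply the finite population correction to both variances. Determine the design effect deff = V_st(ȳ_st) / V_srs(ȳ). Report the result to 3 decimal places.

deff ≈ 0.374

V̂(ȳ_st) = Σ W_h² (1 − n_h/N_h) s_h²/n_h, with W_h = N_h/N and N = 2260:
  stratum 1: (960/2260)²·(1 − 62/960)·74.56²/62 = 15.1339
  stratum 2: (1160/2260)²·(1 − 264/1160)·397.76²/264 = 121.952
  stratum 3: (140/2260)²·(1 − 9/140)·386.36²/9 = 59.5558
V_st = 196.641
V_srs = (1 − 335/2260)·206758.2/335 = 525.703
deff = V_st / V_srs = 196.641/525.703 = 0.3741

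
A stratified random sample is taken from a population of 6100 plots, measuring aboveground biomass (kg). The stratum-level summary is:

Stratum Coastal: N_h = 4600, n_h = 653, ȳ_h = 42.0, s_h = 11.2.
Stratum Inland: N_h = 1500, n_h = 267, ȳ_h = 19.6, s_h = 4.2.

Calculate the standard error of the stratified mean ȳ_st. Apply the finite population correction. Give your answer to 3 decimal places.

V̂(ȳ_st) = Σ W_h² (1 − n_h/N_h) s_h²/n_h, with W_h = N_h/N and N = 6100:
  stratum Coastal: (4600/6100)²·(1 − 653/4600)·11.2²/653 = 0.0937321
  stratum Inland: (1500/6100)²·(1 − 267/1500)·4.2²/267 = 0.00328384
V̂(ȳ_st) = 0.0970159
SE(ȳ_st) = √0.0970159 = 0.311474

SE(ȳ_st) ≈ 0.311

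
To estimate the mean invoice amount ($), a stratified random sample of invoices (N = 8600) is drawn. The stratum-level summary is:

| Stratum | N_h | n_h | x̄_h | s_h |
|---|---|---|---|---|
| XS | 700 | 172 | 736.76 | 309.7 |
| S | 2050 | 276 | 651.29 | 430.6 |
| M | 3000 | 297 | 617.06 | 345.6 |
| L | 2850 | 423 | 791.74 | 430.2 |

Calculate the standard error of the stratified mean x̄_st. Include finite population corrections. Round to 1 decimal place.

V̂(x̄_st) = Σ W_h² (1 − n_h/N_h) s_h²/n_h, with W_h = N_h/N and N = 8600:
  stratum XS: (700/8600)²·(1 − 172/700)·309.7²/172 = 2.78669
  stratum S: (2050/8600)²·(1 − 276/2050)·430.6²/276 = 33.0331
  stratum M: (3000/8600)²·(1 − 297/3000)·345.6²/297 = 44.0922
  stratum L: (2850/8600)²·(1 − 423/2850)·430.2²/423 = 40.9184
V̂(x̄_st) = 120.83
SE(x̄_st) = √120.83 = 10.9923

SE(x̄_st) ≈ 11.0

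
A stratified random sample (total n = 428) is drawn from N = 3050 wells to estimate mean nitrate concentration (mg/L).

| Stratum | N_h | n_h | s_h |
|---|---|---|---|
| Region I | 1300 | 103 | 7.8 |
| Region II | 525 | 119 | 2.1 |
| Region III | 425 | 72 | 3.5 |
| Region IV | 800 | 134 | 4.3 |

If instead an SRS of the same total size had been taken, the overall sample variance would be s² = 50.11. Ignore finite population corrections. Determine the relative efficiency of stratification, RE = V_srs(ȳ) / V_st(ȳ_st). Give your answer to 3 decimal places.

V̂(ȳ_st) = Σ W_h² s_h²/n_h, with W_h = N_h/N and N = 3050:
  stratum Region I: (1300/3050)²·7.8²/103 = 0.10731
  stratum Region II: (525/3050)²·2.1²/119 = 0.00109802
  stratum Region III: (425/3050)²·3.5²/72 = 0.00330356
  stratum Region IV: (800/3050)²·4.3²/134 = 0.0094932
V_st = 0.121204
V_srs = s²/n = 50.11/428 = 0.117079
Relative efficiency = V_srs / V_st = 0.117079/0.121204 = 0.9660

RE ≈ 0.966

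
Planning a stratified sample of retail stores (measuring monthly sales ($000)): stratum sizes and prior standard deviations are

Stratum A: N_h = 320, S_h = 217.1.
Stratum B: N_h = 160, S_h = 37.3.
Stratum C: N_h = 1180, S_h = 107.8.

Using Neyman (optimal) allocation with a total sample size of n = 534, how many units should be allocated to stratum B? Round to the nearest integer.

16

Neyman allocation: n_h = n · N_h S_h / Σ N_i S_i, with n = 534.
  stratum A: N_h·S_h = 320·217.1 = 69472.00
  stratum B: N_h·S_h = 160·37.3 = 5968.00
  stratum C: N_h·S_h = 1180·107.8 = 127204.00
Σ N_h S_h = 202644.00
n for stratum B = 534·5968.00/202644.00 = 15.727 → 16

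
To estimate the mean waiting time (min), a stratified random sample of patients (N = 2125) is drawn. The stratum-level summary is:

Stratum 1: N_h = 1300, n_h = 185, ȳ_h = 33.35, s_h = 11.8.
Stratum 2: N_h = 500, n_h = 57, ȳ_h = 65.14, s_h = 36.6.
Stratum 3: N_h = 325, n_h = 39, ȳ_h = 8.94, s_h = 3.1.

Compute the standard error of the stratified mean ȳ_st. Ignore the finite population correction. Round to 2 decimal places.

SE(ȳ_st) ≈ 1.26

V̂(ȳ_st) = Σ W_h² s_h²/n_h, with W_h = N_h/N and N = 2125:
  stratum 1: (1300/2125)²·11.8²/185 = 0.281683
  stratum 2: (500/2125)²·36.6²/57 = 1.3011
  stratum 3: (325/2125)²·3.1²/39 = 0.00576378
V̂(ȳ_st) = 1.58854
SE(ȳ_st) = √1.58854 = 1.26037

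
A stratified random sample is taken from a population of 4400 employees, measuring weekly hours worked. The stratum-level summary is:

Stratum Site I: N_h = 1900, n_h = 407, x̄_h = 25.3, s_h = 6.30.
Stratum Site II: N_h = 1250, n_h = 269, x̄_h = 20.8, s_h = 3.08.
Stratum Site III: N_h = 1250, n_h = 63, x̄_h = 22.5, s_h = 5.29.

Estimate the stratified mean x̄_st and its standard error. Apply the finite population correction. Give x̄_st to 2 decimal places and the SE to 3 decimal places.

x̄_st = Σ W_h x̄_h = (1900·25.3 + 1250·20.8 + 1250·22.5)/4400 = 23.22614
V̂(x̄_st) = Σ W_h² (1 − n_h/N_h) s_h²/n_h, with W_h = N_h/N and N = 4400:
  stratum Site I: (1900/4400)²·(1 − 407/1900)·6.30²/407 = 0.0142888
  stratum Site II: (1250/4400)²·(1 − 269/1250)·3.08²/269 = 0.00223369
  stratum Site III: (1250/4400)²·(1 − 63/1250)·5.29²/63 = 0.0340429
V̂(x̄_st) = 0.0505653
SE(x̄_st) = √0.0505653 = 0.224867

x̄_st ≈ 23.23, SE ≈ 0.225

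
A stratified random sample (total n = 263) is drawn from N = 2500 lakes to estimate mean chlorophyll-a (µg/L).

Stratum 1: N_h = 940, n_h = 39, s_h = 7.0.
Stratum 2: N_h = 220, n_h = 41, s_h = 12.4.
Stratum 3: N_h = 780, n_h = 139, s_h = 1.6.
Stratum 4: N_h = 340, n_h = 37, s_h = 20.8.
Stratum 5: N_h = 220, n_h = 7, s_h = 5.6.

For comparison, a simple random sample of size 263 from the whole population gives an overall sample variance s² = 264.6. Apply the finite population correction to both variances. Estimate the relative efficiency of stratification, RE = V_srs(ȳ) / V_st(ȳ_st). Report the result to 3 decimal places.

RE ≈ 2.135

V̂(ȳ_st) = Σ W_h² (1 − n_h/N_h) s_h²/n_h, with W_h = N_h/N and N = 2500:
  stratum 1: (940/2500)²·(1 − 39/940)·7.0²/39 = 0.170257
  stratum 2: (220/2500)²·(1 − 41/220)·12.4²/41 = 0.0236295
  stratum 3: (780/2500)²·(1 − 139/780)·1.6²/139 = 0.00147332
  stratum 4: (340/2500)²·(1 − 37/340)·20.8²/37 = 0.192738
  stratum 5: (220/2500)²·(1 − 7/220)·5.6²/7 = 0.0335892
V_st = 0.421686
V_srs = (1 − 263/2500)·264.6/263 = 0.900244
Relative efficiency = V_srs / V_st = 0.900244/0.421686 = 2.1349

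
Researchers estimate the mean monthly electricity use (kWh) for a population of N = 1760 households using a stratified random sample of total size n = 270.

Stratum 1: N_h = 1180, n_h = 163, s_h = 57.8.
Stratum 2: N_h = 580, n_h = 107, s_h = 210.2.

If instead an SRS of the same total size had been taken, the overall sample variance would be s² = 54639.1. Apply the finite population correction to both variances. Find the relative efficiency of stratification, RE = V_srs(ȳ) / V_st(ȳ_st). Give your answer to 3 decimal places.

V̂(ȳ_st) = Σ W_h² (1 − n_h/N_h) s_h²/n_h, with W_h = N_h/N and N = 1760:
  stratum 1: (1180/1760)²·(1 − 163/1180)·57.8²/163 = 7.94046
  stratum 2: (580/1760)²·(1 − 107/580)·210.2²/107 = 36.5717
V_st = 44.5122
V_srs = (1 − 270/1760)·54639.1/270 = 171.322
Relative efficiency = V_srs / V_st = 171.322/44.5122 = 3.8489

RE ≈ 3.849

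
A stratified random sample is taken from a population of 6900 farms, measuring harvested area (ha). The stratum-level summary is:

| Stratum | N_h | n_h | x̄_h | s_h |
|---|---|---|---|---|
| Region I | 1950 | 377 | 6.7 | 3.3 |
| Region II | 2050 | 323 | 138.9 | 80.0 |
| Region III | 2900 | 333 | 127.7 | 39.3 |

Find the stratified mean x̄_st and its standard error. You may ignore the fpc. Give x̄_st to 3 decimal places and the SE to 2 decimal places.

x̄_st = Σ W_h x̄_h = (1950·6.7 + 2050·138.9 + 2900·127.7)/6900 = 96.83188
V̂(x̄_st) = Σ W_h² s_h²/n_h, with W_h = N_h/N and N = 6900:
  stratum Region I: (1950/6900)²·3.3²/377 = 0.00230705
  stratum Region II: (2050/6900)²·80.0²/323 = 1.74899
  stratum Region III: (2900/6900)²·39.3²/333 = 0.819292
V̂(x̄_st) = 2.57059
SE(x̄_st) = √2.57059 = 1.60331

x̄_st ≈ 96.832, SE ≈ 1.60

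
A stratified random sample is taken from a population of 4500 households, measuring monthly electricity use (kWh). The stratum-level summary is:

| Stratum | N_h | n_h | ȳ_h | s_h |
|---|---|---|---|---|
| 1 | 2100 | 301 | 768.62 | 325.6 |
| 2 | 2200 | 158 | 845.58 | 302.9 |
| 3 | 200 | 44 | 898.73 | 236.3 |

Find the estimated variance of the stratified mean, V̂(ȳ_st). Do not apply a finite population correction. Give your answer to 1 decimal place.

V̂(ȳ_st) = Σ W_h² s_h²/n_h, with W_h = N_h/N and N = 4500:
  stratum 1: (2100/4500)²·325.6²/301 = 76.7036
  stratum 2: (2200/4500)²·302.9²/158 = 138.791
  stratum 3: (200/4500)²·236.3²/44 = 2.50674
V̂(ȳ_st) = 218.002

V̂(ȳ_st) ≈ 218.0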